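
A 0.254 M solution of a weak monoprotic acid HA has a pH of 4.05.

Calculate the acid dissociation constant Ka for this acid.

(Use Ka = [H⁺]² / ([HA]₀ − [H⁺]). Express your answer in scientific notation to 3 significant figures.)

[H⁺] = 10^(−pH) = 10^(−4.05) = 8.913e-05 M. For HA ⇌ H⁺ + A⁻, Ka = [H⁺][A⁻]/[HA] = [H⁺]² / ([HA]₀ − [H⁺]) = (8.913e-05)² / (0.254 − 8.913e-05) = 3.13e-08.

K_a = 3.13e-08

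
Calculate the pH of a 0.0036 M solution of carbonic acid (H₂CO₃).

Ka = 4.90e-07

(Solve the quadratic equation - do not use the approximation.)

x² + Ka×x - Ka×C = 0. Using quadratic formula: [H⁺] = 4.1756e-05

pH = 4.38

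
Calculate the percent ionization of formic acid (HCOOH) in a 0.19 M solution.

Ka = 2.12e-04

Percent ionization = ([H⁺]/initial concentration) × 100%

Using Ka equilibrium: x² + Ka×x - Ka×C = 0. Solving: [H⁺] = 6.2415e-03. Percent = (6.2415e-03/0.19) × 100

Percent ionization = 3.29%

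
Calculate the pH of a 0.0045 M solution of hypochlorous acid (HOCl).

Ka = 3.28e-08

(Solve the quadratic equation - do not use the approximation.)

x² + Ka×x - Ka×C = 0. Using quadratic formula: [H⁺] = 1.2133e-05

pH = 4.92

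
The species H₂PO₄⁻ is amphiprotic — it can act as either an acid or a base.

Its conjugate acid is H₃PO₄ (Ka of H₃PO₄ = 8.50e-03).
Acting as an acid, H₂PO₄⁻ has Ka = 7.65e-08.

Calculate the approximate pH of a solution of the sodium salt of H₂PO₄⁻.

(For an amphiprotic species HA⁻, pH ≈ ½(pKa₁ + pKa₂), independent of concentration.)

pKa₁ = -log(8.50e-03) = 2.07; pKa₂ = -log(7.65e-08) = 7.12. For an amphiprotic species, pH ≈ ½(pKa₁ + pKa₂) = ½(2.07 + 7.12) = 4.59.

pH = 4.59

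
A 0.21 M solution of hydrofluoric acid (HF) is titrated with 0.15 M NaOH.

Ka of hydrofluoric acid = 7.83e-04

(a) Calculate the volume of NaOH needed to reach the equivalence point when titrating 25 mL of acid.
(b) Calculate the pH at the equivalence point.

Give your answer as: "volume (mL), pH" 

moles acid = 0.21 × 25/1000 = 0.00525 mol; V_base = moles/0.15 × 1000 = 35.0 mL. At equivalence only the conjugate base is present: [A⁻] = 0.00525/0.060 = 8.7500e-02 M. Kb = Kw/Ka = 1.28e-11; [OH⁻] = √(Kb × [A⁻]) = 1.0571e-06; pOH = 5.98; pH = 14 - pOH = 8.02.

V = 35.0 mL, pH = 8.02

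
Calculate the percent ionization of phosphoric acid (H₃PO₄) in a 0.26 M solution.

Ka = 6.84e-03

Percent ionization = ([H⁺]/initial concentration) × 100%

Using Ka equilibrium: x² + Ka×x - Ka×C = 0. Solving: [H⁺] = 3.8890e-02. Percent = (3.8890e-02/0.26) × 100

Percent ionization = 15%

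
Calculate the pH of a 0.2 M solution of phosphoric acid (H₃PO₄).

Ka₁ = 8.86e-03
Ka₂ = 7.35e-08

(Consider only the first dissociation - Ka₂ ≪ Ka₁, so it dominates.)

First dissociation dominates. From Ka₁ = [H⁺][HA⁻]/[H₂A], x² + Ka₁·x − Ka₁·C = 0 with C = 0.2 M and Ka₁ = 8.86e-03. Solving: [H⁺] = (−Ka₁ + √(Ka₁² + 4·Ka₁·C)) / 2 = 3.7898e-02 M. pH = -log(3.7898e-02) = 1.42.

pH = 1.42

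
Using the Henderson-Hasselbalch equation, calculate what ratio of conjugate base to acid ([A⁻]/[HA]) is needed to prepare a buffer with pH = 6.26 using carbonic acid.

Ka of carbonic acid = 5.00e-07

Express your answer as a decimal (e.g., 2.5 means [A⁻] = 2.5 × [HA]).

pKa = -log(5.00e-07) = 6.3010. pH = pKa + log([A⁻]/[HA]), so log([A⁻]/[HA]) = pH − pKa = 6.26 − 6.3010 = -0.0410. [A⁻]/[HA] = 10^(-0.0410) = 0.910

[A⁻]/[HA] = 0.910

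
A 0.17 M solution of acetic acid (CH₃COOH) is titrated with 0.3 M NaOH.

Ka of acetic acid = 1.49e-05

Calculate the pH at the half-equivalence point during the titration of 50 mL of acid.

At half-equivalence [HA] = [A⁻], so Henderson-Hasselbalch gives pH = pKa = -log(1.49e-05) = 4.83.

pH = pKa = 4.83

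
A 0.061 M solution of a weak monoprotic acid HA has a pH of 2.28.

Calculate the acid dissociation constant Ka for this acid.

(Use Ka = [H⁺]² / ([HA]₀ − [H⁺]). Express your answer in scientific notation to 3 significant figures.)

[H⁺] = 10^(−pH) = 10^(−2.28) = 5.248e-03 M. For HA ⇌ H⁺ + A⁻, Ka = [H⁺][A⁻]/[HA] = [H⁺]² / ([HA]₀ − [H⁺]) = (5.248e-03)² / (0.061 − 5.248e-03) = 4.94e-04.

K_a = 4.94e-04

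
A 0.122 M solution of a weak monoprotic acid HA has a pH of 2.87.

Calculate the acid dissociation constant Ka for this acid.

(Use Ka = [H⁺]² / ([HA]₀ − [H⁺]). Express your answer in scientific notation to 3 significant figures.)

[H⁺] = 10^(−pH) = 10^(−2.87) = 1.349e-03 M. For HA ⇌ H⁺ + A⁻, Ka = [H⁺][A⁻]/[HA] = [H⁺]² / ([HA]₀ − [H⁺]) = (1.349e-03)² / (0.122 − 1.349e-03) = 1.51e-05.

K_a = 1.51e-05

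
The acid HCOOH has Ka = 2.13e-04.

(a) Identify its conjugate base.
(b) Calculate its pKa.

(a) The conjugate base is formed by removing one H⁺ from HCOOH, giving HCOO⁻. (b) pKa = -log(Ka) = -log(2.13e-04) = 3.67.

Conjugate base: HCOO⁻; pK_a = 3.67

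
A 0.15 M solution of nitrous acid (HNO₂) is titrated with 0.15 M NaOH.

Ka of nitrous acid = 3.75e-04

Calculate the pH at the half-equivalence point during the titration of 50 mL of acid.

At half-equivalence [HA] = [A⁻], so Henderson-Hasselbalch gives pH = pKa = -log(3.75e-04) = 3.43.

pH = pKa = 3.43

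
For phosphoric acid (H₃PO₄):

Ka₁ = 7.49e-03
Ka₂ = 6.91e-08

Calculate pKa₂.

pKa₂ = -log(Ka₂) = -log(6.91e-08) = 7.16.

pK_{a2} = 7.16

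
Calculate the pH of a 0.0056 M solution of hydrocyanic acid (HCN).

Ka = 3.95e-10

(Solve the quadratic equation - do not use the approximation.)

x² + Ka×x - Ka×C = 0. Using quadratic formula: [H⁺] = 1.4871e-06

pH = 5.83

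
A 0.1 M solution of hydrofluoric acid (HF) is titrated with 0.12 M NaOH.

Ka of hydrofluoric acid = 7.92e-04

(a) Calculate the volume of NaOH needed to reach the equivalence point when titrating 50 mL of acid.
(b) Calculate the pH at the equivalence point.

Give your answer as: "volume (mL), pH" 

moles acid = 0.1 × 50/1000 = 0.005 mol; V_base = moles/0.12 × 1000 = 41.7 mL. At equivalence only the conjugate base is present: [A⁻] = 0.005/0.092 = 5.4545e-02 M. Kb = Kw/Ka = 1.26e-11; [OH⁻] = √(Kb × [A⁻]) = 8.2988e-07; pOH = 6.08; pH = 14 - pOH = 7.92.

V = 41.7 mL, pH = 7.92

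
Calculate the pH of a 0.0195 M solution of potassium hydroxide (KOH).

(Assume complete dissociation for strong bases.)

[OH⁻] = 0.0195 M for strong base. pOH = -log[OH⁻] = 1.71, pH = 14 - pOH

pH = 12.29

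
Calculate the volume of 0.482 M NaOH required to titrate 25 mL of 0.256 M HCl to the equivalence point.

At equivalence: moles acid = moles base. moles HCl = 0.256 × 25/1000 = 0.0064 mol. V_base = moles / 0.482 × 1000 = 13.3 mL.

V_{base} = 13.3 mL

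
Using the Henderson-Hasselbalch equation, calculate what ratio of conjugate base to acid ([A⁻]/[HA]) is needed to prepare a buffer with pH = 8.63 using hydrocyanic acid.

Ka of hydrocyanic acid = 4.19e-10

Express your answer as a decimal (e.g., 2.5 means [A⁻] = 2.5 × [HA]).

pKa = -log(4.19e-10) = 9.3778. pH = pKa + log([A⁻]/[HA]), so log([A⁻]/[HA]) = pH − pKa = 8.63 − 9.3778 = -0.7478. [A⁻]/[HA] = 10^(-0.7478) = 0.179

[A⁻]/[HA] = 0.179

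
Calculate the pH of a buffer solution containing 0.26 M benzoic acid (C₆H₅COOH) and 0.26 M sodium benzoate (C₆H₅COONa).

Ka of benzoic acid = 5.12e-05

pKa = -log(5.12e-05) = 4.29. pH = pKa + log([A⁻]/[HA]) = 4.29 + log(0.26/0.26)

pH = 4.29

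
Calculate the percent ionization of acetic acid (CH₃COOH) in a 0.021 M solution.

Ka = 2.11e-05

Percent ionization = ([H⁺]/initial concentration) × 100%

Using Ka equilibrium: x² + Ka×x - Ka×C = 0. Solving: [H⁺] = 6.5519e-04. Percent = (6.5519e-04/0.021) × 100

Percent ionization = 3.12%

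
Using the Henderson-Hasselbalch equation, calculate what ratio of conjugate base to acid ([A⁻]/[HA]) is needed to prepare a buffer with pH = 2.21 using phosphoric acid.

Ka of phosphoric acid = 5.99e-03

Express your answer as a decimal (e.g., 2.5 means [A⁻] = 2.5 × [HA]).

pKa = -log(5.99e-03) = 2.2226. pH = pKa + log([A⁻]/[HA]), so log([A⁻]/[HA]) = pH − pKa = 2.21 − 2.2226 = -0.0126. [A⁻]/[HA] = 10^(-0.0126) = 0.971

[A⁻]/[HA] = 0.971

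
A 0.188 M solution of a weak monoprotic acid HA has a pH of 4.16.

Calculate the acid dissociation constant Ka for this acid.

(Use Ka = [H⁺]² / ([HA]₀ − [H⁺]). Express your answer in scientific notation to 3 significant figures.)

[H⁺] = 10^(−pH) = 10^(−4.16) = 6.918e-05 M. For HA ⇌ H⁺ + A⁻, Ka = [H⁺][A⁻]/[HA] = [H⁺]² / ([HA]₀ − [H⁺]) = (6.918e-05)² / (0.188 − 6.918e-05) = 2.55e-08.

K_a = 2.55e-08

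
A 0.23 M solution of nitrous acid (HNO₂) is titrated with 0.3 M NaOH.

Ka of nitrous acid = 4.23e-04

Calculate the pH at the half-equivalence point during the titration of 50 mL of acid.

At half-equivalence [HA] = [A⁻], so Henderson-Hasselbalch gives pH = pKa = -log(4.23e-04) = 3.37.

pH = pKa = 3.37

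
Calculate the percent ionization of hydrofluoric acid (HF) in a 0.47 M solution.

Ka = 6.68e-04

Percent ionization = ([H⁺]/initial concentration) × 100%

Using Ka equilibrium: x² + Ka×x - Ka×C = 0. Solving: [H⁺] = 1.7388e-02. Percent = (1.7388e-02/0.47) × 100

Percent ionization = 3.7%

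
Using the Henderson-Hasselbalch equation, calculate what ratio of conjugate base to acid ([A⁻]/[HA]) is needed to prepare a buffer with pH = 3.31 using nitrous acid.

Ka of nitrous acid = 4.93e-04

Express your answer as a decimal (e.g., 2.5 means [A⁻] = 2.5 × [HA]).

pKa = -log(4.93e-04) = 3.3072. pH = pKa + log([A⁻]/[HA]), so log([A⁻]/[HA]) = pH − pKa = 3.31 − 3.3072 = 0.0028. [A⁻]/[HA] = 10^(0.0028) = 1.01

[A⁻]/[HA] = 1.01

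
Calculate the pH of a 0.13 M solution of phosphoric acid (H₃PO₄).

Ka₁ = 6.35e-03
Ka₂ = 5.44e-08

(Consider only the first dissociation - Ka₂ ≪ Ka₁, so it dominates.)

First dissociation dominates. From Ka₁ = [H⁺][HA⁻]/[H₂A], x² + Ka₁·x − Ka₁·C = 0 with C = 0.13 M and Ka₁ = 6.35e-03. Solving: [H⁺] = (−Ka₁ + √(Ka₁² + 4·Ka₁·C)) / 2 = 2.5731e-02 M. pH = -log(2.5731e-02) = 1.59.

pH = 1.59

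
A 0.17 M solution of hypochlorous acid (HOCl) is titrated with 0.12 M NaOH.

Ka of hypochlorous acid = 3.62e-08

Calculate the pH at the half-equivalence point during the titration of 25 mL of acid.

At half-equivalence [HA] = [A⁻], so Henderson-Hasselbalch gives pH = pKa = -log(3.62e-08) = 7.44.

pH = pKa = 7.44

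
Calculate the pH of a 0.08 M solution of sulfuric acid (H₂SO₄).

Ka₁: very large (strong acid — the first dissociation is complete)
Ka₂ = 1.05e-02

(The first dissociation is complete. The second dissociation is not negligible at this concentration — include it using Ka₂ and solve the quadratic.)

First dissociation is complete: [H⁺]₀ = [HSO₄⁻]₀ = C = 0.08 M. Second dissociation HSO₄⁻ ⇌ H⁺ + SO₄²⁻: let x = [SO₄²⁻]. Ka₂ = (C + x)·x / (C − x) = 1.05e-02 → x² + (C + Ka₂)·x − Ka₂·C = 0 → x² + 0.09050·x − 8.400e-04 = 0. x = (−0.09050 + √(0.09050² + 4 × 8.400e-04)) / 2 = 8.4860e-03 M. [H⁺] = C + x = 0.08 + 8.4860e-03 = 8.8486e-02 M. pH = -log(8.8486e-02) = 1.05.

pH = 1.05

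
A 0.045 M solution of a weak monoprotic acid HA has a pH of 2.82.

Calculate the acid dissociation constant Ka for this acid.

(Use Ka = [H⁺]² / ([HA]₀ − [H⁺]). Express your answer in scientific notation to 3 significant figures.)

[H⁺] = 10^(−pH) = 10^(−2.82) = 1.514e-03 M. For HA ⇌ H⁺ + A⁻, Ka = [H⁺][A⁻]/[HA] = [H⁺]² / ([HA]₀ − [H⁺]) = (1.514e-03)² / (0.045 − 1.514e-03) = 5.27e-05.

K_a = 5.27e-05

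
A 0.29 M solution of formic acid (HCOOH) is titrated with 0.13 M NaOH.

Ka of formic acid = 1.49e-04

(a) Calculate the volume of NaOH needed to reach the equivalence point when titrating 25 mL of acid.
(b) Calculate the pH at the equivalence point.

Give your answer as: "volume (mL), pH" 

moles acid = 0.29 × 25/1000 = 0.00725 mol; V_base = moles/0.13 × 1000 = 55.8 mL. At equivalence only the conjugate base is present: [A⁻] = 0.00725/0.081 = 8.9762e-02 M. Kb = Kw/Ka = 6.71e-11; [OH⁻] = √(Kb × [A⁻]) = 2.4544e-06; pOH = 5.61; pH = 14 - pOH = 8.39.

V = 55.8 mL, pH = 8.39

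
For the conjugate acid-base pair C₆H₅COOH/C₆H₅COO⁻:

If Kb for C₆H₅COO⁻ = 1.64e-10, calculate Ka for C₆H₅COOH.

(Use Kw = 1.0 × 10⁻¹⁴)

For a conjugate pair Ka × Kb = Kw, so Ka = Kw/Kb = 1.0 × 10⁻¹⁴ / 1.64e-10 = 6.10e-05.

K_a = 6.10e-05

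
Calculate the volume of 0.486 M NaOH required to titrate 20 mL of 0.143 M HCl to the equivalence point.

At equivalence: moles acid = moles base. moles HCl = 0.143 × 20/1000 = 0.00286 mol. V_base = moles / 0.486 × 1000 = 5.9 mL.

V_{base} = 5.9 mL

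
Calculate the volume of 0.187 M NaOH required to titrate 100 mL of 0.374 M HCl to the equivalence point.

At equivalence: moles acid = moles base. moles HCl = 0.374 × 100/1000 = 0.0374 mol. V_base = moles / 0.187 × 1000 = 200.0 mL.

V_{base} = 200.0 mL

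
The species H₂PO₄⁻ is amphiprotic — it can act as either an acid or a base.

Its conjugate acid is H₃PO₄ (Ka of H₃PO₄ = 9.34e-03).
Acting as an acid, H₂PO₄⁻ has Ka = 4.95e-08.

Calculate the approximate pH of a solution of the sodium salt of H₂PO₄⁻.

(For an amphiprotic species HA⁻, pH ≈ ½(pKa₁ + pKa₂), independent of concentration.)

pKa₁ = -log(9.34e-03) = 2.03; pKa₂ = -log(4.95e-08) = 7.31. For an amphiprotic species, pH ≈ ½(pKa₁ + pKa₂) = ½(2.03 + 7.31) = 4.67.

pH = 4.67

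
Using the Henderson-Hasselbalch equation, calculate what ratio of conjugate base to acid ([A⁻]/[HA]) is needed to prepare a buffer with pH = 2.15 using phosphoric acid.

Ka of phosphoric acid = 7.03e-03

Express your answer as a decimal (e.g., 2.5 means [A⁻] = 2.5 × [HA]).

pKa = -log(7.03e-03) = 2.1530. pH = pKa + log([A⁻]/[HA]), so log([A⁻]/[HA]) = pH − pKa = 2.15 − 2.1530 = -0.0030. [A⁻]/[HA] = 10^(-0.0030) = 0.993

[A⁻]/[HA] = 0.993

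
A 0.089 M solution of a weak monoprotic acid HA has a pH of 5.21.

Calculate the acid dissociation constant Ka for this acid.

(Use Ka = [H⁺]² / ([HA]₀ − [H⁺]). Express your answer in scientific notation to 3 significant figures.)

[H⁺] = 10^(−pH) = 10^(−5.21) = 6.166e-06 M. For HA ⇌ H⁺ + A⁻, Ka = [H⁺][A⁻]/[HA] = [H⁺]² / ([HA]₀ − [H⁺]) = (6.166e-06)² / (0.089 − 6.166e-06) = 4.27e-10.

K_a = 4.27e-10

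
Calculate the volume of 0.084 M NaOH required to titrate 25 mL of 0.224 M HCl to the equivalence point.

At equivalence: moles acid = moles base. moles HCl = 0.224 × 25/1000 = 0.0056 mol. V_base = moles / 0.084 × 1000 = 66.7 mL.

V_{base} = 66.7 mL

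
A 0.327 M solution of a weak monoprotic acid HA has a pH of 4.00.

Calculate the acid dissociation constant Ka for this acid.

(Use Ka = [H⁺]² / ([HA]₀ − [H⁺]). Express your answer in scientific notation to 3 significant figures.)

[H⁺] = 10^(−pH) = 10^(−4.00) = 1.000e-04 M. For HA ⇌ H⁺ + A⁻, Ka = [H⁺][A⁻]/[HA] = [H⁺]² / ([HA]₀ − [H⁺]) = (1.000e-04)² / (0.327 − 1.000e-04) = 3.06e-08.

K_a = 3.06e-08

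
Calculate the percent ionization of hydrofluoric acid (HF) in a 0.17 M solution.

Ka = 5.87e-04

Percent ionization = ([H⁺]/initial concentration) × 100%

Using Ka equilibrium: x² + Ka×x - Ka×C = 0. Solving: [H⁺] = 9.7003e-03. Percent = (9.7003e-03/0.17) × 100

Percent ionization = 5.71%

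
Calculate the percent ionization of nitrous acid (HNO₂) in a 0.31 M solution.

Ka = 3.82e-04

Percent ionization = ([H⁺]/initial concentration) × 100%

Using Ka equilibrium: x² + Ka×x - Ka×C = 0. Solving: [H⁺] = 1.0693e-02. Percent = (1.0693e-02/0.31) × 100

Percent ionization = 3.45%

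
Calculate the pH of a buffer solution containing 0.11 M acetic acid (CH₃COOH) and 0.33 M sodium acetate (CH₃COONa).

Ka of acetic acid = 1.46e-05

pKa = -log(1.46e-05) = 4.84. pH = pKa + log([A⁻]/[HA]) = 4.84 + log(0.33/0.11)

pH = 5.31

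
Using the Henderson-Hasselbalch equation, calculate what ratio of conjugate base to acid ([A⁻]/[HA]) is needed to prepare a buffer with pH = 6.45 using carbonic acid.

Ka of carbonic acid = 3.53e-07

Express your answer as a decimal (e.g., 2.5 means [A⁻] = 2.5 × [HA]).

pKa = -log(3.53e-07) = 6.4522. pH = pKa + log([A⁻]/[HA]), so log([A⁻]/[HA]) = pH − pKa = 6.45 − 6.4522 = -0.0022. [A⁻]/[HA] = 10^(-0.0022) = 0.995

[A⁻]/[HA] = 0.995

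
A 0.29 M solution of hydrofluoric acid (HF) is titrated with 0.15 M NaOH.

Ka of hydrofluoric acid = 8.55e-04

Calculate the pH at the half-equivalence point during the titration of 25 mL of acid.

At half-equivalence [HA] = [A⁻], so Henderson-Hasselbalch gives pH = pKa = -log(8.55e-04) = 3.07.

pH = pKa = 3.07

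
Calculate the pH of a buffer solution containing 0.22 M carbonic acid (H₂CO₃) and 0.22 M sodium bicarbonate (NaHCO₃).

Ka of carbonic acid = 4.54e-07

pKa = -log(4.54e-07) = 6.34. pH = pKa + log([A⁻]/[HA]) = 6.34 + log(0.22/0.22)

pH = 6.34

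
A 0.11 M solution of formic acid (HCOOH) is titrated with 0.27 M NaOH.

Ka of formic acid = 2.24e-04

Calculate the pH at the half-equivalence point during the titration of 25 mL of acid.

At half-equivalence [HA] = [A⁻], so Henderson-Hasselbalch gives pH = pKa = -log(2.24e-04) = 3.65.

pH = pKa = 3.65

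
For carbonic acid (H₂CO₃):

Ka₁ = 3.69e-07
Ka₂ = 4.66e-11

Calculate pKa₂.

pKa₂ = -log(Ka₂) = -log(4.66e-11) = 10.33.

pK_{a2} = 10.33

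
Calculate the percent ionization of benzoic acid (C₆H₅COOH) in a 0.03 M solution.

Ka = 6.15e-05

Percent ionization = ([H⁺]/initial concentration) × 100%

Using Ka equilibrium: x² + Ka×x - Ka×C = 0. Solving: [H⁺] = 1.3279e-03. Percent = (1.3279e-03/0.03) × 100

Percent ionization = 4.43%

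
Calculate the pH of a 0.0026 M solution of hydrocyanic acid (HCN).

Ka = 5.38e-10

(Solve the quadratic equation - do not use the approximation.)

x² + Ka×x - Ka×C = 0. Using quadratic formula: [H⁺] = 1.1824e-06

pH = 5.93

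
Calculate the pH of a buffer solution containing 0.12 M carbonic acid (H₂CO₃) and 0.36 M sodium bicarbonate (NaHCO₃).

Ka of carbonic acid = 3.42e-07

pKa = -log(3.42e-07) = 6.47. pH = pKa + log([A⁻]/[HA]) = 6.47 + log(0.36/0.12)

pH = 6.94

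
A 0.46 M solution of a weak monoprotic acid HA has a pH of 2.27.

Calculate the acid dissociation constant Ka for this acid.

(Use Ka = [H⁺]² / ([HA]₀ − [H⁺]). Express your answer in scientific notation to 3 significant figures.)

[H⁺] = 10^(−pH) = 10^(−2.27) = 5.370e-03 M. For HA ⇌ H⁺ + A⁻, Ka = [H⁺][A⁻]/[HA] = [H⁺]² / ([HA]₀ − [H⁺]) = (5.370e-03)² / (0.46 − 5.370e-03) = 6.34e-05.

K_a = 6.34e-05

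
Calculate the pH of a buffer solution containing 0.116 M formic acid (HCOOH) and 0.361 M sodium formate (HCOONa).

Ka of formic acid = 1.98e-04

pKa = -log(1.98e-04) = 3.70. pH = pKa + log([A⁻]/[HA]) = 3.70 + log(0.361/0.116)

pH = 4.20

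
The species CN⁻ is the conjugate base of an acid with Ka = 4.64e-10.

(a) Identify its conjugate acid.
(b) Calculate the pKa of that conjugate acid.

(a) The conjugate acid is formed by adding one H⁺ to CN⁻, giving HCN. (b) pKa = -log(Ka) = -log(4.64e-10) = 9.33.

Conjugate acid: HCN; pK_a = 9.33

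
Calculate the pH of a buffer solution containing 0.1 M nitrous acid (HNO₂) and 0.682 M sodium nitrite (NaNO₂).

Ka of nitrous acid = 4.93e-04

pKa = -log(4.93e-04) = 3.31. pH = pKa + log([A⁻]/[HA]) = 3.31 + log(0.682/0.1)

pH = 4.14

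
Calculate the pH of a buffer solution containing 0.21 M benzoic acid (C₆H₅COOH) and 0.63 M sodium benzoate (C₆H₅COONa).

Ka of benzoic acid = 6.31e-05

pKa = -log(6.31e-05) = 4.20. pH = pKa + log([A⁻]/[HA]) = 4.20 + log(0.63/0.21)

pH = 4.68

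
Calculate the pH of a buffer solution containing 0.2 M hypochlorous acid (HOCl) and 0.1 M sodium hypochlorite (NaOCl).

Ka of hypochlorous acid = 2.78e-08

pKa = -log(2.78e-08) = 7.56. pH = pKa + log([A⁻]/[HA]) = 7.56 + log(0.1/0.2)

pH = 7.25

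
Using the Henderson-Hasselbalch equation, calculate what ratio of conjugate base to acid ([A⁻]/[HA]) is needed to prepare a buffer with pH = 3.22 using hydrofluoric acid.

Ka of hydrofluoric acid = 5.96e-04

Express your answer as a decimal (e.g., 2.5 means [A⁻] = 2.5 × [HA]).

pKa = -log(5.96e-04) = 3.2248. pH = pKa + log([A⁻]/[HA]), so log([A⁻]/[HA]) = pH − pKa = 3.22 − 3.2248 = -0.0048. [A⁻]/[HA] = 10^(-0.0048) = 0.989

[A⁻]/[HA] = 0.989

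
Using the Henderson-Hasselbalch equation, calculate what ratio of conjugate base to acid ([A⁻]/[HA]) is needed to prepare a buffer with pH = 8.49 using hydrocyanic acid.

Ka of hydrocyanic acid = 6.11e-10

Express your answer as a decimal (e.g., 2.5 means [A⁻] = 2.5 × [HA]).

pKa = -log(6.11e-10) = 9.2140. pH = pKa + log([A⁻]/[HA]), so log([A⁻]/[HA]) = pH − pKa = 8.49 − 9.2140 = -0.7240. [A⁻]/[HA] = 10^(-0.7240) = 0.189

[A⁻]/[HA] = 0.189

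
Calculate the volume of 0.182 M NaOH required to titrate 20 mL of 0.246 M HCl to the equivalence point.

At equivalence: moles acid = moles base. moles HCl = 0.246 × 20/1000 = 0.00492 mol. V_base = moles / 0.182 × 1000 = 27.0 mL.

V_{base} = 27.0 mL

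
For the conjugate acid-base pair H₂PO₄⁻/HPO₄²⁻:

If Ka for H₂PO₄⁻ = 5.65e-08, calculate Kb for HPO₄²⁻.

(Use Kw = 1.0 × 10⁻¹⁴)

For a conjugate pair Ka × Kb = Kw, so Kb = Kw/Ka = 1.0 × 10⁻¹⁴ / 5.65e-08 = 1.77e-07.

K_b = 1.77e-07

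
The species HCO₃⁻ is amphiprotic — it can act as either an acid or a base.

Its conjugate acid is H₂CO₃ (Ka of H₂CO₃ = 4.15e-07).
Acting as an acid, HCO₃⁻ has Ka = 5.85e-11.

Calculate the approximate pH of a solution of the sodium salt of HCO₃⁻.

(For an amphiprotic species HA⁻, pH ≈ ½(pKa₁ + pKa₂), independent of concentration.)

pKa₁ = -log(4.15e-07) = 6.38; pKa₂ = -log(5.85e-11) = 10.23. For an amphiprotic species, pH ≈ ½(pKa₁ + pKa₂) = ½(6.38 + 10.23) = 8.31.

pH = 8.31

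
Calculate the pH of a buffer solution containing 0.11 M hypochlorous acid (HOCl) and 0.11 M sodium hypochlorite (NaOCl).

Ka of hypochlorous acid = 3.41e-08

pKa = -log(3.41e-08) = 7.47. pH = pKa + log([A⁻]/[HA]) = 7.47 + log(0.11/0.11)

pH = 7.47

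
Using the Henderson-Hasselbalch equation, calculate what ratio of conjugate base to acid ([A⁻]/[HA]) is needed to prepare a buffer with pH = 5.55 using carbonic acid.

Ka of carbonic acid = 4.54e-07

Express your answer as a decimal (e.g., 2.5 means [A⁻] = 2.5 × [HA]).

pKa = -log(4.54e-07) = 6.3429. pH = pKa + log([A⁻]/[HA]), so log([A⁻]/[HA]) = pH − pKa = 5.55 − 6.3429 = -0.7929. [A⁻]/[HA] = 10^(-0.7929) = 0.161

[A⁻]/[HA] = 0.161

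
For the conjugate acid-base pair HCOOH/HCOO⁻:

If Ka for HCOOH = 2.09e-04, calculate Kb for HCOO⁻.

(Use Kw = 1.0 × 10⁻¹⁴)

For a conjugate pair Ka × Kb = Kw, so Kb = Kw/Ka = 1.0 × 10⁻¹⁴ / 2.09e-04 = 4.78e-11.

K_b = 4.78e-11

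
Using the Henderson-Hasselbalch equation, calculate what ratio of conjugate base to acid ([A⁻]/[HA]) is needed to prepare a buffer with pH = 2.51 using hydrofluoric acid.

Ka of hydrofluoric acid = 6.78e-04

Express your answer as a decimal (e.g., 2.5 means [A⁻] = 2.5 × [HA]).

pKa = -log(6.78e-04) = 3.1688. pH = pKa + log([A⁻]/[HA]), so log([A⁻]/[HA]) = pH − pKa = 2.51 − 3.1688 = -0.6588. [A⁻]/[HA] = 10^(-0.6588) = 0.219

[A⁻]/[HA] = 0.219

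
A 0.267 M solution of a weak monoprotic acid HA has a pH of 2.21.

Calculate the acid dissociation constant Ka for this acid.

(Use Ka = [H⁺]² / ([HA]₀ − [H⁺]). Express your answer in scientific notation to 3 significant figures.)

[H⁺] = 10^(−pH) = 10^(−2.21) = 6.166e-03 M. For HA ⇌ H⁺ + A⁻, Ka = [H⁺][A⁻]/[HA] = [H⁺]² / ([HA]₀ − [H⁺]) = (6.166e-03)² / (0.267 − 6.166e-03) = 1.46e-04.

K_a = 1.46e-04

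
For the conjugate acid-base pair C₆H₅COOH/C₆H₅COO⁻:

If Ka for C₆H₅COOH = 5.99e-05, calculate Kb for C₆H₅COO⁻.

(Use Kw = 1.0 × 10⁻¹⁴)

For a conjugate pair Ka × Kb = Kw, so Kb = Kw/Ka = 1.0 × 10⁻¹⁴ / 5.99e-05 = 1.67e-10.

K_b = 1.67e-10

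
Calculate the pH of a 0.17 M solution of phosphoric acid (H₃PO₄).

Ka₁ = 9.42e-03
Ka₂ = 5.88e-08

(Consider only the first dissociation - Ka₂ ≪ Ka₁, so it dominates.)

First dissociation dominates. From Ka₁ = [H⁺][HA⁻]/[H₂A], x² + Ka₁·x − Ka₁·C = 0 with C = 0.17 M and Ka₁ = 9.42e-03. Solving: [H⁺] = (−Ka₁ + √(Ka₁² + 4·Ka₁·C)) / 2 = 3.5584e-02 M. pH = -log(3.5584e-02) = 1.45.

pH = 1.45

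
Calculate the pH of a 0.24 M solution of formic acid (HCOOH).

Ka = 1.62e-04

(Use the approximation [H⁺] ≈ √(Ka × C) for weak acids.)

[H⁺] = √(Ka × C) = √(1.62e-04 × 0.24) = 6.2354e-03. pH = -log(6.2354e-03)

pH = 2.21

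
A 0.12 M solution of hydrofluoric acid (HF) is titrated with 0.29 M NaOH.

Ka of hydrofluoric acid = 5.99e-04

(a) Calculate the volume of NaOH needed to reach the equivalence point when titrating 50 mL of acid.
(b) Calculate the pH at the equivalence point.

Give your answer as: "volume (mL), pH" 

moles acid = 0.12 × 50/1000 = 0.006 mol; V_base = moles/0.29 × 1000 = 20.7 mL. At equivalence only the conjugate base is present: [A⁻] = 0.006/0.071 = 8.4878e-02 M. Kb = Kw/Ka = 1.67e-11; [OH⁻] = √(Kb × [A⁻]) = 1.1904e-06; pOH = 5.92; pH = 14 - pOH = 8.08.

V = 20.7 mL, pH = 8.08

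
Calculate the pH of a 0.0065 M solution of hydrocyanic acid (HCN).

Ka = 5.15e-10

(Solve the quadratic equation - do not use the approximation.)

x² + Ka×x - Ka×C = 0. Using quadratic formula: [H⁺] = 1.8294e-06

pH = 5.74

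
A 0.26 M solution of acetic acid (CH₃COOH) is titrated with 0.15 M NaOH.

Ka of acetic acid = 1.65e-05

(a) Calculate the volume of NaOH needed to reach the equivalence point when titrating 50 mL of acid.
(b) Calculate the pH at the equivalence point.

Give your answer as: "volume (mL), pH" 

moles acid = 0.26 × 50/1000 = 0.013 mol; V_base = moles/0.15 × 1000 = 86.7 mL. At equivalence only the conjugate base is present: [A⁻] = 0.013/0.137 = 9.5122e-02 M. Kb = Kw/Ka = 6.06e-10; [OH⁻] = √(Kb × [A⁻]) = 7.5927e-06; pOH = 5.12; pH = 14 - pOH = 8.88.

V = 86.7 mL, pH = 8.88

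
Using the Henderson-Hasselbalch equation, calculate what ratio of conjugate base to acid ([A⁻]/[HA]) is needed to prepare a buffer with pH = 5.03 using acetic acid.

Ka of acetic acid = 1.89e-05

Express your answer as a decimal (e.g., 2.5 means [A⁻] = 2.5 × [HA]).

pKa = -log(1.89e-05) = 4.7235. pH = pKa + log([A⁻]/[HA]), so log([A⁻]/[HA]) = pH − pKa = 5.03 − 4.7235 = 0.3065. [A⁻]/[HA] = 10^(0.3065) = 2.03

[A⁻]/[HA] = 2.03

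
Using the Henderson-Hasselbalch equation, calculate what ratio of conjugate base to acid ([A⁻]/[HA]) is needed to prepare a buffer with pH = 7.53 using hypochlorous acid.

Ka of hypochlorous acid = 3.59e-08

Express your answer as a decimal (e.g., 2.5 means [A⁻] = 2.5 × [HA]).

pKa = -log(3.59e-08) = 7.4449. pH = pKa + log([A⁻]/[HA]), so log([A⁻]/[HA]) = pH − pKa = 7.53 − 7.4449 = 0.0851. [A⁻]/[HA] = 10^(0.0851) = 1.22

[A⁻]/[HA] = 1.22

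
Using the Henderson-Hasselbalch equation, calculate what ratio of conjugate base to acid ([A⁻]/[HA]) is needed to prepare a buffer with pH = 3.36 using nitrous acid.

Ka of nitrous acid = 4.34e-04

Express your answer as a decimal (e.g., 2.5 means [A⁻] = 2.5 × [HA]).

pKa = -log(4.34e-04) = 3.3625. pH = pKa + log([A⁻]/[HA]), so log([A⁻]/[HA]) = pH − pKa = 3.36 − 3.3625 = -0.0025. [A⁻]/[HA] = 10^(-0.0025) = 0.994

[A⁻]/[HA] = 0.994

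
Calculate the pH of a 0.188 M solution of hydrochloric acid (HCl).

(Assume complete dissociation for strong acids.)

[H⁺] = 0.188 M for strong acid. pH = -log[H⁺] = -log(0.188)

pH = 0.73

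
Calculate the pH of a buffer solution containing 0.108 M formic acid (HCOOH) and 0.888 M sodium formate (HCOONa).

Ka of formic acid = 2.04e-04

pKa = -log(2.04e-04) = 3.69. pH = pKa + log([A⁻]/[HA]) = 3.69 + log(0.888/0.108)

pH = 4.61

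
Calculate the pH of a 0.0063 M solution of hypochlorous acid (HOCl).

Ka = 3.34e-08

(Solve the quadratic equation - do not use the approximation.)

x² + Ka×x - Ka×C = 0. Using quadratic formula: [H⁺] = 1.4489e-05

pH = 4.84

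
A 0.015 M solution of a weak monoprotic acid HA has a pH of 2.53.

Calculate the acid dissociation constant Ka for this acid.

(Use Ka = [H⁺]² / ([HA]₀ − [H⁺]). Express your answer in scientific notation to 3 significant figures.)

[H⁺] = 10^(−pH) = 10^(−2.53) = 2.951e-03 M. For HA ⇌ H⁺ + A⁻, Ka = [H⁺][A⁻]/[HA] = [H⁺]² / ([HA]₀ − [H⁺]) = (2.951e-03)² / (0.015 − 2.951e-03) = 7.23e-04.

K_a = 7.23e-04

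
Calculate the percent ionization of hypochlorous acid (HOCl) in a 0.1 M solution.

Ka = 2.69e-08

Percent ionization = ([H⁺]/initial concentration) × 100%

Using Ka equilibrium: x² + Ka×x - Ka×C = 0. Solving: [H⁺] = 5.1852e-05. Percent = (5.1852e-05/0.1) × 100

Percent ionization = 0.0519%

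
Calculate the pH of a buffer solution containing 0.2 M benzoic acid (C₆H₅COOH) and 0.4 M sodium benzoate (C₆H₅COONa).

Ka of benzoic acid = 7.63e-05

pKa = -log(7.63e-05) = 4.12. pH = pKa + log([A⁻]/[HA]) = 4.12 + log(0.4/0.2)

pH = 4.42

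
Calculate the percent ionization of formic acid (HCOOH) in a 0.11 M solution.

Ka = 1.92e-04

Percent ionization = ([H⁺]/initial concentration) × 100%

Using Ka equilibrium: x² + Ka×x - Ka×C = 0. Solving: [H⁺] = 4.5007e-03. Percent = (4.5007e-03/0.11) × 100

Percent ionization = 4.09%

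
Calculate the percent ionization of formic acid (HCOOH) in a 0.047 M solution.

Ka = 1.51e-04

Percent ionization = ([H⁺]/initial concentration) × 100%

Using Ka equilibrium: x² + Ka×x - Ka×C = 0. Solving: [H⁺] = 2.5896e-03. Percent = (2.5896e-03/0.047) × 100

Percent ionization = 5.51%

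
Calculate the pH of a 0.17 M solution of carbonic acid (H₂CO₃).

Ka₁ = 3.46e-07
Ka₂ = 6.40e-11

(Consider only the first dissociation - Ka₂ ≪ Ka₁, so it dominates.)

First dissociation dominates. From Ka₁ = [H⁺][HA⁻]/[H₂A], x² + Ka₁·x − Ka₁·C = 0 with C = 0.17 M and Ka₁ = 3.46e-07. Solving: [H⁺] = (−Ka₁ + √(Ka₁² + 4·Ka₁·C)) / 2 = 2.4236e-04 M. pH = -log(2.4236e-04) = 3.62.

pH = 3.62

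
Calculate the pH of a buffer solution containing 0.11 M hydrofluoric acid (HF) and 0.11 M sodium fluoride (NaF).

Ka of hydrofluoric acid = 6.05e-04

pKa = -log(6.05e-04) = 3.22. pH = pKa + log([A⁻]/[HA]) = 3.22 + log(0.11/0.11)

pH = 3.22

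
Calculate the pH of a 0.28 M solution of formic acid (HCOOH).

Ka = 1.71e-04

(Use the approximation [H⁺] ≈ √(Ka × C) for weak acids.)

[H⁺] = √(Ka × C) = √(1.71e-04 × 0.28) = 6.9195e-03. pH = -log(6.9195e-03)

pH = 2.16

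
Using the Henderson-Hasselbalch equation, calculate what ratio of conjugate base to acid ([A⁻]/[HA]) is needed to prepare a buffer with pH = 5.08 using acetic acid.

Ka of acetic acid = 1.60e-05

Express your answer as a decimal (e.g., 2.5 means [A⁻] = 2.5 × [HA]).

pKa = -log(1.60e-05) = 4.7959. pH = pKa + log([A⁻]/[HA]), so log([A⁻]/[HA]) = pH − pKa = 5.08 − 4.7959 = 0.2841. [A⁻]/[HA] = 10^(0.2841) = 1.92

[A⁻]/[HA] = 1.92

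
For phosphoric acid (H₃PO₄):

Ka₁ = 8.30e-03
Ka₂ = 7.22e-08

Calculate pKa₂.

pKa₂ = -log(Ka₂) = -log(7.22e-08) = 7.14.

pK_{a2} = 7.14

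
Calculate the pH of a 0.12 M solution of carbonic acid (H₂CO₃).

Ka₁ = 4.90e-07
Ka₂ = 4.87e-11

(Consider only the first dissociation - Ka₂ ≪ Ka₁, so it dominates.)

First dissociation dominates. From Ka₁ = [H⁺][HA⁻]/[H₂A], x² + Ka₁·x − Ka₁·C = 0 with C = 0.12 M and Ka₁ = 4.90e-07. Solving: [H⁺] = (−Ka₁ + √(Ka₁² + 4·Ka₁·C)) / 2 = 2.4224e-04 M. pH = -log(2.4224e-04) = 3.62.

pH = 3.62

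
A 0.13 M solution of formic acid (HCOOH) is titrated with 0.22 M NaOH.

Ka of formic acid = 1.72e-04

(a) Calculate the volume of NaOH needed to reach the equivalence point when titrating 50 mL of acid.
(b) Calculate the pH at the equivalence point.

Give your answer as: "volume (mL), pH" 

moles acid = 0.13 × 50/1000 = 0.0065 mol; V_base = moles/0.22 × 1000 = 29.5 mL. At equivalence only the conjugate base is present: [A⁻] = 0.0065/0.080 = 8.1714e-02 M. Kb = Kw/Ka = 5.81e-11; [OH⁻] = √(Kb × [A⁻]) = 2.1796e-06; pOH = 5.66; pH = 14 - pOH = 8.34.

V = 29.5 mL, pH = 8.34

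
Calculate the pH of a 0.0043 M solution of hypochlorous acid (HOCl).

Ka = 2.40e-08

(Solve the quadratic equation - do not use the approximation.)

x² + Ka×x - Ka×C = 0. Using quadratic formula: [H⁺] = 1.0147e-05

pH = 4.99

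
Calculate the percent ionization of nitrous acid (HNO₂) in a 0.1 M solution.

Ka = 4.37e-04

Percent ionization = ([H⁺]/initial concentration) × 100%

Using Ka equilibrium: x² + Ka×x - Ka×C = 0. Solving: [H⁺] = 6.3957e-03. Percent = (6.3957e-03/0.1) × 100

Percent ionization = 6.4%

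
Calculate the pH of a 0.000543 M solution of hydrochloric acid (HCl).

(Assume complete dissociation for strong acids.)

[H⁺] = 0.000543 M for strong acid. pH = -log[H⁺] = -log(0.000543)

pH = 3.27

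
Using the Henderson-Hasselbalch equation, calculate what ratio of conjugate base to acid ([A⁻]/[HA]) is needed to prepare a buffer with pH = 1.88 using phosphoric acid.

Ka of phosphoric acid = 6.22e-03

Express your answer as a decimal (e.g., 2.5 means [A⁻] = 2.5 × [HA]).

pKa = -log(6.22e-03) = 2.2062. pH = pKa + log([A⁻]/[HA]), so log([A⁻]/[HA]) = pH − pKa = 1.88 − 2.2062 = -0.3262. [A⁻]/[HA] = 10^(-0.3262) = 0.472

[A⁻]/[HA] = 0.472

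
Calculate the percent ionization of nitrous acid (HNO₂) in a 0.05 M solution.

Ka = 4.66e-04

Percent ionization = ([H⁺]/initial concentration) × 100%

Using Ka equilibrium: x² + Ka×x - Ka×C = 0. Solving: [H⁺] = 4.5996e-03. Percent = (4.5996e-03/0.05) × 100

Percent ionization = 9.2%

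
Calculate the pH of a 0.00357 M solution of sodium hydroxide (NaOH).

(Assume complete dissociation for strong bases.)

[OH⁻] = 0.00357 M for strong base. pOH = -log[OH⁻] = 2.45, pH = 14 - pOH

pH = 11.55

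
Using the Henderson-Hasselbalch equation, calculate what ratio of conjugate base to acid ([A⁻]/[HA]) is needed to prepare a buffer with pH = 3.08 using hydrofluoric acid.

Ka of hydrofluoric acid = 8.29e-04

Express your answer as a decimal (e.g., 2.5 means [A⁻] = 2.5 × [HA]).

pKa = -log(8.29e-04) = 3.0814. pH = pKa + log([A⁻]/[HA]), so log([A⁻]/[HA]) = pH − pKa = 3.08 − 3.0814 = -0.0014. [A⁻]/[HA] = 10^(-0.0014) = 0.997

[A⁻]/[HA] = 0.997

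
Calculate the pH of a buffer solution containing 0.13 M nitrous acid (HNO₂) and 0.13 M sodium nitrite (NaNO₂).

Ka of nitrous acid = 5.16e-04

pKa = -log(5.16e-04) = 3.29. pH = pKa + log([A⁻]/[HA]) = 3.29 + log(0.13/0.13)

pH = 3.29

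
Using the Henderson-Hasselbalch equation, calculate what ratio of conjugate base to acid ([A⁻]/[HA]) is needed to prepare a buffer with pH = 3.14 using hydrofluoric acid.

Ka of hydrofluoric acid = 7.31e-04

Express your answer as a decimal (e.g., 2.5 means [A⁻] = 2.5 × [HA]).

pKa = -log(7.31e-04) = 3.1361. pH = pKa + log([A⁻]/[HA]), so log([A⁻]/[HA]) = pH − pKa = 3.14 − 3.1361 = 0.0039. [A⁻]/[HA] = 10^(0.0039) = 1.01

[A⁻]/[HA] = 1.01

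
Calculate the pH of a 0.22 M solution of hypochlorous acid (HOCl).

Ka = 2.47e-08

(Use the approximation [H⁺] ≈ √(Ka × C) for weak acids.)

[H⁺] = √(Ka × C) = √(2.47e-08 × 0.22) = 7.3716e-05. pH = -log(7.3716e-05)

pH = 4.13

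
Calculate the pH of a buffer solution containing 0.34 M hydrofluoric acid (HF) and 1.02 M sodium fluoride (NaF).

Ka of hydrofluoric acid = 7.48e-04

pKa = -log(7.48e-04) = 3.13. pH = pKa + log([A⁻]/[HA]) = 3.13 + log(1.02/0.34)

pH = 3.60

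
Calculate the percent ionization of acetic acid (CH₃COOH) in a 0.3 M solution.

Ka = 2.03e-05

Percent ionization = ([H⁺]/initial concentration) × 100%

Using Ka equilibrium: x² + Ka×x - Ka×C = 0. Solving: [H⁺] = 2.4577e-03. Percent = (2.4577e-03/0.3) × 100

Percent ionization = 0.819%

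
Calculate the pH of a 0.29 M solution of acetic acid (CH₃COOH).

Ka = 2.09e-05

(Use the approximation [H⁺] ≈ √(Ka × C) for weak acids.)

[H⁺] = √(Ka × C) = √(2.09e-05 × 0.29) = 2.4619e-03. pH = -log(2.4619e-03)

pH = 2.61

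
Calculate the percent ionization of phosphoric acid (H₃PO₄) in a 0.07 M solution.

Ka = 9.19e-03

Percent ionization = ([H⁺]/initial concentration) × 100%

Using Ka equilibrium: x² + Ka×x - Ka×C = 0. Solving: [H⁺] = 2.1181e-02. Percent = (2.1181e-02/0.07) × 100

Percent ionization = 30.3%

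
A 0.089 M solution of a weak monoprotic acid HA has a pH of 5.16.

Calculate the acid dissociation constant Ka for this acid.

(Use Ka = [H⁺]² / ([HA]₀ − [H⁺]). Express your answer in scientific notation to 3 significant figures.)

[H⁺] = 10^(−pH) = 10^(−5.16) = 6.918e-06 M. For HA ⇌ H⁺ + A⁻, Ka = [H⁺][A⁻]/[HA] = [H⁺]² / ([HA]₀ − [H⁺]) = (6.918e-06)² / (0.089 − 6.918e-06) = 5.38e-10.

K_a = 5.38e-10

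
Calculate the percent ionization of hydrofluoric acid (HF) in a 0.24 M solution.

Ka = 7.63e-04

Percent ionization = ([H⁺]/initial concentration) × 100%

Using Ka equilibrium: x² + Ka×x - Ka×C = 0. Solving: [H⁺] = 1.3156e-02. Percent = (1.3156e-02/0.24) × 100

Percent ionization = 5.48%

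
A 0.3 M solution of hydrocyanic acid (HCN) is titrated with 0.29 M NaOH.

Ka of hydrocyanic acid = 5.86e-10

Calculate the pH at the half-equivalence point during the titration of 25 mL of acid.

At half-equivalence [HA] = [A⁻], so Henderson-Hasselbalch gives pH = pKa = -log(5.86e-10) = 9.23.

pH = pKa = 9.23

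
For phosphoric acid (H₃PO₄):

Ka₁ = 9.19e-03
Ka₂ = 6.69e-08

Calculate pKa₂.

pKa₂ = -log(Ka₂) = -log(6.69e-08) = 7.17.

pK_{a2} = 7.17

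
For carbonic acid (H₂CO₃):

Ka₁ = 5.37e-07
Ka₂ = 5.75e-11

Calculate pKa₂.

pKa₂ = -log(Ka₂) = -log(5.75e-11) = 10.24.

pK_{a2} = 10.24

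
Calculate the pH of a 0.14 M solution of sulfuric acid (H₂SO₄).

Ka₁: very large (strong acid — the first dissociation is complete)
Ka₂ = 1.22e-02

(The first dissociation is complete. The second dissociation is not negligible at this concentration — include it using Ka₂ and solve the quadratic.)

First dissociation is complete: [H⁺]₀ = [HSO₄⁻]₀ = C = 0.14 M. Second dissociation HSO₄⁻ ⇌ H⁺ + SO₄²⁻: let x = [SO₄²⁻]. Ka₂ = (C + x)·x / (C − x) = 1.22e-02 → x² + (C + Ka₂)·x − Ka₂·C = 0 → x² + 0.15220·x − 1.708e-03 = 0. x = (−0.15220 + √(0.15220² + 4 × 1.708e-03)) / 2 = 1.0498e-02 M. [H⁺] = C + x = 0.14 + 1.0498e-02 = 1.5050e-01 M. pH = -log(1.5050e-01) = 0.82.

pH = 0.82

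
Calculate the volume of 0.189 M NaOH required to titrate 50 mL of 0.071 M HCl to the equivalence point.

At equivalence: moles acid = moles base. moles HCl = 0.071 × 50/1000 = 0.00355 mol. V_base = moles / 0.189 × 1000 = 18.8 mL.

V_{base} = 18.8 mL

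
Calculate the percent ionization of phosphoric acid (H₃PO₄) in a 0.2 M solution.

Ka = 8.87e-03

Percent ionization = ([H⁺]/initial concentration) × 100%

Using Ka equilibrium: x² + Ka×x - Ka×C = 0. Solving: [H⁺] = 3.7917e-02. Percent = (3.7917e-02/0.2) × 100

Percent ionization = 19%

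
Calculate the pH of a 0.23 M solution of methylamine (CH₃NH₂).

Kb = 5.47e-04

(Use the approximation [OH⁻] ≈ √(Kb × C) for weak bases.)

[OH⁻] = √(Kb × C) = √(5.47e-04 × 0.23) = 1.1217e-02. pOH = 1.95, pH = 14 - pOH

pH = 12.05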